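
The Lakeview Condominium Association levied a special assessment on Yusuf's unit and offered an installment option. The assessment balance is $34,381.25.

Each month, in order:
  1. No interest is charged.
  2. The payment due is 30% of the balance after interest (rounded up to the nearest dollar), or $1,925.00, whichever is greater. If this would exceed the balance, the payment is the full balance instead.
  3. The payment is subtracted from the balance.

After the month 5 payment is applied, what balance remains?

$5,777.25

# | Opening | Payment | End bal
1 | $34,381.25 | $10,315.00 | $24,066.25
2 | $24,066.25 | $7,220.00 | $16,846.25
3 | $16,846.25 | $5,054.00 | $11,792.25
4 | $11,792.25 | $3,538.00 | $8,254.25
5 | $8,254.25 | $2,477.00 | $5,777.25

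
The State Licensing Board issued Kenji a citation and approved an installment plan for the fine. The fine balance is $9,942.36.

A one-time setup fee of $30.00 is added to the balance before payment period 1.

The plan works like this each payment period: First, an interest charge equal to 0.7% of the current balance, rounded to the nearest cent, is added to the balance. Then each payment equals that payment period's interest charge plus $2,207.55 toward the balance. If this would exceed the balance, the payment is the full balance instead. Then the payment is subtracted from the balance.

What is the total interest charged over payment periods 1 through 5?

$194.51

# | Opening | Interest | Payment | End bal
1 | $9,972.36 | $69.81 | $2,277.36 | $7,764.81
2 | $7,764.81 | $54.35 | $2,261.90 | $5,557.26
3 | $5,557.26 | $38.90 | $2,246.45 | $3,349.71
4 | $3,349.71 | $23.45 | $2,231.00 | $1,142.16
5 | $1,142.16 | $8.00 | $1,150.16 | $0.00
Total interest: $69.81 + $54.35 + $38.90 + $23.45 + $8.00 = $194.51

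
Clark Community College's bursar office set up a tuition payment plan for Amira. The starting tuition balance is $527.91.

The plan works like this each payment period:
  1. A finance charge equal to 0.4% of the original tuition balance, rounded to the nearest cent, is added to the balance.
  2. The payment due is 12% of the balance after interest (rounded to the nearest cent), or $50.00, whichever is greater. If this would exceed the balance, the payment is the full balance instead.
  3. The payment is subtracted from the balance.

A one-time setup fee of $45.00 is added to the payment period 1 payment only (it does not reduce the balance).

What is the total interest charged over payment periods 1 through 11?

$23.21

# | Opening | Interest | Payment | Fee | End bal
1 | $527.91 | $2.11 | $63.60 | $45.00 | $466.42
2 | $466.42 | $2.11 | $56.22 | — | $412.31
3 | $412.31 | $2.11 | $50.00 | — | $364.42
4 | $364.42 | $2.11 | $50.00 | — | $316.53
5 | $316.53 | $2.11 | $50.00 | — | $268.64
6 | $268.64 | $2.11 | $50.00 | — | $220.75
7 | $220.75 | $2.11 | $50.00 | — | $172.86
8 | $172.86 | $2.11 | $50.00 | — | $124.97
9 | $124.97 | $2.11 | $50.00 | — | $77.08
10 | $77.08 | $2.11 | $50.00 | — | $29.19
11 | $29.19 | $2.11 | $31.30 | — | $0.00
Total interest: $2.11 + $2.11 + $2.11 + $2.11 + $2.11 + $2.11 + $2.11 + $2.11 + $2.11 + $2.11 + $2.11 = $23.21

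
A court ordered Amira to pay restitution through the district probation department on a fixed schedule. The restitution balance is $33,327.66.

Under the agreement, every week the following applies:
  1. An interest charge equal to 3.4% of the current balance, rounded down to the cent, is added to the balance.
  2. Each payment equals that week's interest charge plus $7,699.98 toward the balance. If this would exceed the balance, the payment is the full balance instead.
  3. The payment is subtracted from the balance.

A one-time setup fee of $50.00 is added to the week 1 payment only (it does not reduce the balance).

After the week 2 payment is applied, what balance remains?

# | Opening | Interest | Payment | Fee | End bal
1 | $33,327.66 | $1,133.14 | $8,833.12 | $50.00 | $25,627.68
2 | $25,627.68 | $871.34 | $8,571.32 | — | $17,927.70

$17,927.70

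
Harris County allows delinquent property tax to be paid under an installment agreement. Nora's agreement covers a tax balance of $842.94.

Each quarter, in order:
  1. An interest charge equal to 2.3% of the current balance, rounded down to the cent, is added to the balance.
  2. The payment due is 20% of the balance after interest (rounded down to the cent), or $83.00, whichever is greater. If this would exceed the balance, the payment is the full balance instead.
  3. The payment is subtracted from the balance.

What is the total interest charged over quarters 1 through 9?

$84.81

# | Opening | Interest | Payment | End bal
1 | $842.94 | $19.38 | $172.46 | $689.86
2 | $689.86 | $15.86 | $141.14 | $564.58
3 | $564.58 | $12.98 | $115.51 | $462.05
4 | $462.05 | $10.62 | $94.53 | $378.14
5 | $378.14 | $8.69 | $83.00 | $303.83
6 | $303.83 | $6.98 | $83.00 | $227.81
7 | $227.81 | $5.23 | $83.00 | $150.04
8 | $150.04 | $3.45 | $83.00 | $70.49
9 | $70.49 | $1.62 | $72.11 | $0.00
Total interest: $19.38 + $15.86 + $12.98 + $10.62 + $8.69 + $6.98 + $5.23 + $3.45 + $1.62 = $84.81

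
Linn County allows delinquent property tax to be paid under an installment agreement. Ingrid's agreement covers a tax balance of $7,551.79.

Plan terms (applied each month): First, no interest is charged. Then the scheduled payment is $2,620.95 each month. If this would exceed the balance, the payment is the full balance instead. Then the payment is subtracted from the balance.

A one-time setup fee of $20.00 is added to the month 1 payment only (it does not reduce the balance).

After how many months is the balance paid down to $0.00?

3

Month 1: opening $7,551.79; payment $2,620.95 (+ $20.00 fee); balance $4,930.84
Month 2: opening $4,930.84; payment $2,620.95; balance $2,309.89
Month 3: opening $2,309.89; payment $2,309.89; balance $0.00
Balance reaches $0.00 in month 3.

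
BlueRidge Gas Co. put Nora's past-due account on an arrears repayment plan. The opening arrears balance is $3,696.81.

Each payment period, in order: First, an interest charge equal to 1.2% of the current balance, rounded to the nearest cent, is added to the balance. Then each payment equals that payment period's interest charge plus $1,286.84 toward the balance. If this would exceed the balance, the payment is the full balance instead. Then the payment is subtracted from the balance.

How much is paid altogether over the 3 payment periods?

$3,783.57

# | Opening | Interest | Payment | End bal
1 | $3,696.81 | $44.36 | $1,331.20 | $2,409.97
2 | $2,409.97 | $28.92 | $1,315.76 | $1,123.13
3 | $1,123.13 | $13.48 | $1,136.61 | $0.00
Total paid: $3,783.57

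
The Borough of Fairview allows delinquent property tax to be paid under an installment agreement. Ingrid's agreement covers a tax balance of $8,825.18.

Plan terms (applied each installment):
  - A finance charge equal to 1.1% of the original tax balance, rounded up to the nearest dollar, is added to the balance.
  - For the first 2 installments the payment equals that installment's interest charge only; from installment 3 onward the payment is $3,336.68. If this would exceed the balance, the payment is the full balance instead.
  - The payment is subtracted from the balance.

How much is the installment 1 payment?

Installment 1: $8,825.18 +$98.00 interest = $8,923.18; pay $98.00 → $8,825.18

$98.00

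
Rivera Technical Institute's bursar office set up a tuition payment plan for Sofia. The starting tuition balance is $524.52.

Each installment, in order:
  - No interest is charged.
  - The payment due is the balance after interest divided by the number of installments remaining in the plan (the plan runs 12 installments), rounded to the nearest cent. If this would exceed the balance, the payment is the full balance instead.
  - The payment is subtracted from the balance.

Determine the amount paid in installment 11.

# | Opening | Payment | End bal
1 | $524.52 | $43.71 | $480.81
2 | $480.81 | $43.71 | $437.10
3 | $437.10 | $43.71 | $393.39
4 | $393.39 | $43.71 | $349.68
5 | $349.68 | $43.71 | $305.97
6 | $305.97 | $43.71 | $262.26
7 | $262.26 | $43.71 | $218.55
8 | $218.55 | $43.71 | $174.84
9 | $174.84 | $43.71 | $131.13
10 | $131.13 | $43.71 | $87.42
11 | $87.42 | $43.71 | $43.71

$43.71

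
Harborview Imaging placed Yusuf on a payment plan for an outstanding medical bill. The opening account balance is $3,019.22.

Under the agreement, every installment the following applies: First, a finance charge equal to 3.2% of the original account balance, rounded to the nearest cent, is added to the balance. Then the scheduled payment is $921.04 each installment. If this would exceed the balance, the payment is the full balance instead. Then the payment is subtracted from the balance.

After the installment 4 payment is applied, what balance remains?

$0.00

Installment 1: opening $3,019.22; interest $96.62 → $3,115.84; payment $921.04; balance $2,194.80
Installment 2: opening $2,194.80; interest $96.62 → $2,291.42; payment $921.04; balance $1,370.38
Installment 3: opening $1,370.38; interest $96.62 → $1,467.00; payment $921.04; balance $545.96
Installment 4: opening $545.96; interest $96.62 → $642.58; payment $642.58; balance $0.00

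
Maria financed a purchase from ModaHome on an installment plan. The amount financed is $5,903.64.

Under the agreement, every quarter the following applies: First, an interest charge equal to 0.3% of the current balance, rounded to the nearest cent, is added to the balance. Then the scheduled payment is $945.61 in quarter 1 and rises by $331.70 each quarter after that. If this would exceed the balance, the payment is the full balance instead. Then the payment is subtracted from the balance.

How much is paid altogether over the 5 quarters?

$5,954.31

Quarter 1: $5,903.64 +$17.71 interest = $5,921.35; pay $945.61 → $4,975.74
Quarter 2: $4,975.74 +$14.93 interest = $4,990.67; pay $1,277.31 → $3,713.36
Quarter 3: $3,713.36 +$11.14 interest = $3,724.50; pay $1,609.01 → $2,115.49
Quarter 4: $2,115.49 +$6.35 interest = $2,121.84; pay $1,940.71 → $181.13
Quarter 5: $181.13 +$0.54 interest = $181.67; pay $181.67 → $0.00
Total paid: $5,954.31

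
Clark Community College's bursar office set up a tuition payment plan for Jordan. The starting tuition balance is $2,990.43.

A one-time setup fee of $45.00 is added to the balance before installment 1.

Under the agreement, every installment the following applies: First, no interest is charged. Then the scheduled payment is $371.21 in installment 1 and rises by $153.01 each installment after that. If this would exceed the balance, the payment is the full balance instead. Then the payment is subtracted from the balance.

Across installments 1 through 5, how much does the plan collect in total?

$3,035.43

Installment 1: opening $3,035.43; payment $371.21; balance $2,664.22
Installment 2: opening $2,664.22; payment $524.22; balance $2,140.00
Installment 3: opening $2,140.00; payment $677.23; balance $1,462.77
Installment 4: opening $1,462.77; payment $830.24; balance $632.53
Installment 5: opening $632.53; payment $632.53; balance $0.00
Total paid: $3,035.43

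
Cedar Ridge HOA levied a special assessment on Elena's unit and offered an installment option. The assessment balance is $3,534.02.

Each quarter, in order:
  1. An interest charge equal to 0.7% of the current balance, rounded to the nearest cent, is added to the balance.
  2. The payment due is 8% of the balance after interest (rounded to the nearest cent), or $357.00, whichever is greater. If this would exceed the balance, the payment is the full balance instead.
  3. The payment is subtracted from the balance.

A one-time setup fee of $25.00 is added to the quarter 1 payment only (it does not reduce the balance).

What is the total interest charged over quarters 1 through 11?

Quarter 1: opening $3,534.02; interest $24.74 → $3,558.76; payment $357.00 (+ $25.00 fee); balance $3,201.76
Quarter 2: opening $3,201.76; interest $22.41 → $3,224.17; payment $357.00; balance $2,867.17
Quarter 3: opening $2,867.17; interest $20.07 → $2,887.24; payment $357.00; balance $2,530.24
Quarter 4: opening $2,530.24; interest $17.71 → $2,547.95; payment $357.00; balance $2,190.95
Quarter 5: opening $2,190.95; interest $15.34 → $2,206.29; payment $357.00; balance $1,849.29
Quarter 6: opening $1,849.29; interest $12.95 → $1,862.24; payment $357.00; balance $1,505.24
Quarter 7: opening $1,505.24; interest $10.54 → $1,515.78; payment $357.00; balance $1,158.78
Quarter 8: opening $1,158.78; interest $8.11 → $1,166.89; payment $357.00; balance $809.89
Quarter 9: opening $809.89; interest $5.67 → $815.56; payment $357.00; balance $458.56
Quarter 10: opening $458.56; interest $3.21 → $461.77; payment $357.00; balance $104.77
Quarter 11: opening $104.77; interest $0.73 → $105.50; payment $105.50; balance $0.00
Total interest: $24.74 + $22.41 + $20.07 + $17.71 + $15.34 + $12.95 + $10.54 + $8.11 + $5.67 + $3.21 + $0.73 = $141.48

$141.48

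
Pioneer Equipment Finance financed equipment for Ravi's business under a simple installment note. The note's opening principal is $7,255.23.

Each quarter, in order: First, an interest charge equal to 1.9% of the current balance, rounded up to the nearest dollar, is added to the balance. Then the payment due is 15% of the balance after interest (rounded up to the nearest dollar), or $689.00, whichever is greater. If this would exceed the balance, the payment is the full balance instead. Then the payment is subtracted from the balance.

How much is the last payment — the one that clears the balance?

Quarter 1: opening $7,255.23; interest $138.00 → $7,393.23; payment $1,109.00; balance $6,284.23
Quarter 2: opening $6,284.23; interest $120.00 → $6,404.23; payment $961.00; balance $5,443.23
Quarter 3: opening $5,443.23; interest $104.00 → $5,547.23; payment $833.00; balance $4,714.23
Quarter 4: opening $4,714.23; interest $90.00 → $4,804.23; payment $721.00; balance $4,083.23
Quarter 5: opening $4,083.23; interest $78.00 → $4,161.23; payment $689.00; balance $3,472.23
Quarter 6: opening $3,472.23; interest $66.00 → $3,538.23; payment $689.00; balance $2,849.23
Quarter 7: opening $2,849.23; interest $55.00 → $2,904.23; payment $689.00; balance $2,215.23
Quarter 8: opening $2,215.23; interest $43.00 → $2,258.23; payment $689.00; balance $1,569.23
Quarter 9: opening $1,569.23; interest $30.00 → $1,599.23; payment $689.00; balance $910.23
Quarter 10: opening $910.23; interest $18.00 → $928.23; payment $689.00; balance $239.23
Quarter 11: opening $239.23; interest $5.00 → $244.23; payment $244.23; balance $0.00

$244.23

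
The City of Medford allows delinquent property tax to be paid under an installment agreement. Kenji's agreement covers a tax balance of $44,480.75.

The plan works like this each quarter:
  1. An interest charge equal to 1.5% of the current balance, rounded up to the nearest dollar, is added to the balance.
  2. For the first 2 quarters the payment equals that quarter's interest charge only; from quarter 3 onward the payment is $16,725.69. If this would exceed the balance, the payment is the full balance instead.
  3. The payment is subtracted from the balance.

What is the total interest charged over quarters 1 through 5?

$2,613.00

Quarter 1: $44,480.75 +$668.00 interest = $45,148.75; pay $668.00 → $44,480.75
Quarter 2: $44,480.75 +$668.00 interest = $45,148.75; pay $668.00 → $44,480.75
Quarter 3: $44,480.75 +$668.00 interest = $45,148.75; pay $16,725.69 → $28,423.06
Quarter 4: $28,423.06 +$427.00 interest = $28,850.06; pay $16,725.69 → $12,124.37
Quarter 5: $12,124.37 +$182.00 interest = $12,306.37; pay $12,306.37 → $0.00
Total interest: $668.00 + $668.00 + $668.00 + $427.00 + $182.00 = $2,613.00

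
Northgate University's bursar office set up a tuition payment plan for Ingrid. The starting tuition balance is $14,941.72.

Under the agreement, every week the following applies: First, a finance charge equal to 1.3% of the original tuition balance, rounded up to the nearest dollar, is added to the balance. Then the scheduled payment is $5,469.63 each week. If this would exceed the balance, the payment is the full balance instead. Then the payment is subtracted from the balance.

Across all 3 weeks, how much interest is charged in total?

$585.00

Week 1: opening $14,941.72; interest $195.00 → $15,136.72; payment $5,469.63; balance $9,667.09
Week 2: opening $9,667.09; interest $195.00 → $9,862.09; payment $5,469.63; balance $4,392.46
Week 3: opening $4,392.46; interest $195.00 → $4,587.46; payment $4,587.46; balance $0.00
Total interest: $195.00 + $195.00 + $195.00 = $585.00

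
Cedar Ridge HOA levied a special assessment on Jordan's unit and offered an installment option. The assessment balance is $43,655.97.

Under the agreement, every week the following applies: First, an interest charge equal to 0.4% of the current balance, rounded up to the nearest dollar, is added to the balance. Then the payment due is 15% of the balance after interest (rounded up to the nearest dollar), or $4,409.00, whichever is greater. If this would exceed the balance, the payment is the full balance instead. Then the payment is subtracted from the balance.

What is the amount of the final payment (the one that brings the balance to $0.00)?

Week 1: $43,655.97 +$175.00 interest = $43,830.97; pay $6,575.00 → $37,255.97
Week 2: $37,255.97 +$150.00 interest = $37,405.97; pay $5,611.00 → $31,794.97
Week 3: $31,794.97 +$128.00 interest = $31,922.97; pay $4,789.00 → $27,133.97
Week 4: $27,133.97 +$109.00 interest = $27,242.97; pay $4,409.00 → $22,833.97
Week 5: $22,833.97 +$92.00 interest = $22,925.97; pay $4,409.00 → $18,516.97
Week 6: $18,516.97 +$75.00 interest = $18,591.97; pay $4,409.00 → $14,182.97
Week 7: $14,182.97 +$57.00 interest = $14,239.97; pay $4,409.00 → $9,830.97
Week 8: $9,830.97 +$40.00 interest = $9,870.97; pay $4,409.00 → $5,461.97
Week 9: $5,461.97 +$22.00 interest = $5,483.97; pay $4,409.00 → $1,074.97
Week 10: $1,074.97 +$5.00 interest = $1,079.97; pay $1,079.97 → $0.00

$1,079.97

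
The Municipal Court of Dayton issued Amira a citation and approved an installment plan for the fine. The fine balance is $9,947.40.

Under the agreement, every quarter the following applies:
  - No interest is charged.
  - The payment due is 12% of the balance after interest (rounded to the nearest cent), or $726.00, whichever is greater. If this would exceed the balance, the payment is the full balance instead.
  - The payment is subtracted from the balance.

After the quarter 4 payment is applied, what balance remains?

Quarter 1: $9,947.40 − $1,193.69 → $8,753.71
Quarter 2: $8,753.71 − $1,050.45 → $7,703.26
Quarter 3: $7,703.26 − $924.39 → $6,778.87
Quarter 4: $6,778.87 − $813.46 → $5,965.41

$5,965.41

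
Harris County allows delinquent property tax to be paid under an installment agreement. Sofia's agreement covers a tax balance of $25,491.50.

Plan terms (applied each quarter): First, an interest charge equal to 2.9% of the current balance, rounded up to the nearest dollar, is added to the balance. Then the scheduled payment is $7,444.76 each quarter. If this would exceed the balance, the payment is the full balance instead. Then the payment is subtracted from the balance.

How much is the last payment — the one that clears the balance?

Quarter 1: $25,491.50 +$740.00 interest = $26,231.50; pay $7,444.76 → $18,786.74
Quarter 2: $18,786.74 +$545.00 interest = $19,331.74; pay $7,444.76 → $11,886.98
Quarter 3: $11,886.98 +$345.00 interest = $12,231.98; pay $7,444.76 → $4,787.22
Quarter 4: $4,787.22 +$139.00 interest = $4,926.22; pay $4,926.22 → $0.00

$4,926.22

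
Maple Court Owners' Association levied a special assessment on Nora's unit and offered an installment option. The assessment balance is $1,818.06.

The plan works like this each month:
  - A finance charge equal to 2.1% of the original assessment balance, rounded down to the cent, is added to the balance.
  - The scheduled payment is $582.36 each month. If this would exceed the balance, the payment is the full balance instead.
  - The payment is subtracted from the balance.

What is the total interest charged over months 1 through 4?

$152.68

Month 1: $1,818.06 +$38.17 interest = $1,856.23; pay $582.36 → $1,273.87
Month 2: $1,273.87 +$38.17 interest = $1,312.04; pay $582.36 → $729.68
Month 3: $729.68 +$38.17 interest = $767.85; pay $582.36 → $185.49
Month 4: $185.49 +$38.17 interest = $223.66; pay $223.66 → $0.00
Total interest: $38.17 + $38.17 + $38.17 + $38.17 = $152.68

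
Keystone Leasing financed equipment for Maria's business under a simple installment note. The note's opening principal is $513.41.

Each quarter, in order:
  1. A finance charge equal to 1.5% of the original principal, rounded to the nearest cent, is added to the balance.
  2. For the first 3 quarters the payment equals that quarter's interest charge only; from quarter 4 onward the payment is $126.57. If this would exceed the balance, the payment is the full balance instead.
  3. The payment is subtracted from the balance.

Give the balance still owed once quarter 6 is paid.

$156.80

Quarter 1: opening $513.41; interest $7.70 → $521.11; payment $7.70; balance $513.41
Quarter 2: opening $513.41; interest $7.70 → $521.11; payment $7.70; balance $513.41
Quarter 3: opening $513.41; interest $7.70 → $521.11; payment $7.70; balance $513.41
Quarter 4: opening $513.41; interest $7.70 → $521.11; payment $126.57; balance $394.54
Quarter 5: opening $394.54; interest $7.70 → $402.24; payment $126.57; balance $275.67
Quarter 6: opening $275.67; interest $7.70 → $283.37; payment $126.57; balance $156.80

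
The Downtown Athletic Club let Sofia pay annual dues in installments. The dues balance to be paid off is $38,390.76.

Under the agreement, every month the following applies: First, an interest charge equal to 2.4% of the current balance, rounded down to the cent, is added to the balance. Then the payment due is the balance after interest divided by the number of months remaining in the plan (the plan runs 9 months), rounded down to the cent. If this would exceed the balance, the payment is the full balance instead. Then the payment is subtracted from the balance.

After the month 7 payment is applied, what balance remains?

# | Opening | Interest | Payment | End bal
1 | $38,390.76 | $921.37 | $4,368.01 | $34,944.12
2 | $34,944.12 | $838.65 | $4,472.84 | $31,309.93
3 | $31,309.93 | $751.43 | $4,580.19 | $27,481.17
4 | $27,481.17 | $659.54 | $4,690.11 | $23,450.60
5 | $23,450.60 | $562.81 | $4,802.68 | $19,210.73
6 | $19,210.73 | $461.05 | $4,917.94 | $14,753.84
7 | $14,753.84 | $354.09 | $5,035.97 | $10,071.96

$10,071.96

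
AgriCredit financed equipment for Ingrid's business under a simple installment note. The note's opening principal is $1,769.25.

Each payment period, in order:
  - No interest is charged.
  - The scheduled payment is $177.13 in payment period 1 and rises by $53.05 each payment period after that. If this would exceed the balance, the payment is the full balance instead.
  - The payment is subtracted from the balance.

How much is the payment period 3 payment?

# | Opening | Payment | End bal
1 | $1,769.25 | $177.13 | $1,592.12
2 | $1,592.12 | $230.18 | $1,361.94
3 | $1,361.94 | $283.23 | $1,078.71

$283.23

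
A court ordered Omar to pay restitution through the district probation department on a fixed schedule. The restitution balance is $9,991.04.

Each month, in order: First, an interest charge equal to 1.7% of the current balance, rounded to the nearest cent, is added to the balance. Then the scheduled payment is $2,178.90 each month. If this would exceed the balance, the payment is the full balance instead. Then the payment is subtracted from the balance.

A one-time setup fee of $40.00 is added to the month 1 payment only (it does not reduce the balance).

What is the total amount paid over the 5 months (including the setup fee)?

Month 1: opening $9,991.04; interest $169.85 → $10,160.89; payment $2,178.90 (+ $40.00 fee); balance $7,981.99
Month 2: opening $7,981.99; interest $135.69 → $8,117.68; payment $2,178.90; balance $5,938.78
Month 3: opening $5,938.78; interest $100.96 → $6,039.74; payment $2,178.90; balance $3,860.84
Month 4: opening $3,860.84; interest $65.63 → $3,926.47; payment $2,178.90; balance $1,747.57
Month 5: opening $1,747.57; interest $29.71 → $1,777.28; payment $1,777.28; balance $0.00
Total paid: $10,532.88

$10,532.88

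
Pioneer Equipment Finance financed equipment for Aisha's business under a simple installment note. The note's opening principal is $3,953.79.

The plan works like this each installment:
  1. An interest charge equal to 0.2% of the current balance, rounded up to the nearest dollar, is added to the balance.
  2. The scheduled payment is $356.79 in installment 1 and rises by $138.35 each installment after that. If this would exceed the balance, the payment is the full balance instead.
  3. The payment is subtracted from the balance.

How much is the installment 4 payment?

Installment 1: $3,953.79 +$8.00 interest = $3,961.79; pay $356.79 → $3,605.00
Installment 2: $3,605.00 +$8.00 interest = $3,613.00; pay $495.14 → $3,117.86
Installment 3: $3,117.86 +$7.00 interest = $3,124.86; pay $633.49 → $2,491.37
Installment 4: $2,491.37 +$5.00 interest = $2,496.37; pay $771.84 → $1,724.53

$771.84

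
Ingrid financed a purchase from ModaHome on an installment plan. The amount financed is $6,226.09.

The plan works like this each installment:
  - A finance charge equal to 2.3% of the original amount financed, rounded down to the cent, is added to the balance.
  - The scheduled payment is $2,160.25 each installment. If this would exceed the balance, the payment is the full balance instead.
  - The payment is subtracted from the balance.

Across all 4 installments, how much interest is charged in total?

Installment 1: $6,226.09 +$143.20 interest = $6,369.29; pay $2,160.25 → $4,209.04
Installment 2: $4,209.04 +$143.20 interest = $4,352.24; pay $2,160.25 → $2,191.99
Installment 3: $2,191.99 +$143.20 interest = $2,335.19; pay $2,160.25 → $174.94
Installment 4: $174.94 +$143.20 interest = $318.14; pay $318.14 → $0.00
Total interest: $143.20 + $143.20 + $143.20 + $143.20 = $572.80

$572.80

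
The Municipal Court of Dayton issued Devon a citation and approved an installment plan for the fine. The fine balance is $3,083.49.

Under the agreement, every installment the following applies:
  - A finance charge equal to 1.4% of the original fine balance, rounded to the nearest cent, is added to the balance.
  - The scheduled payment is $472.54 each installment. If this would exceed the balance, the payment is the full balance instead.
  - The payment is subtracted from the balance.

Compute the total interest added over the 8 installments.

$345.36

# | Opening | Interest | Payment | End bal
1 | $3,083.49 | $43.17 | $472.54 | $2,654.12
2 | $2,654.12 | $43.17 | $472.54 | $2,224.75
3 | $2,224.75 | $43.17 | $472.54 | $1,795.38
4 | $1,795.38 | $43.17 | $472.54 | $1,366.01
5 | $1,366.01 | $43.17 | $472.54 | $936.64
6 | $936.64 | $43.17 | $472.54 | $507.27
7 | $507.27 | $43.17 | $472.54 | $77.90
8 | $77.90 | $43.17 | $121.07 | $0.00
Total interest: $43.17 + $43.17 + $43.17 + $43.17 + $43.17 + $43.17 + $43.17 + $43.17 = $345.36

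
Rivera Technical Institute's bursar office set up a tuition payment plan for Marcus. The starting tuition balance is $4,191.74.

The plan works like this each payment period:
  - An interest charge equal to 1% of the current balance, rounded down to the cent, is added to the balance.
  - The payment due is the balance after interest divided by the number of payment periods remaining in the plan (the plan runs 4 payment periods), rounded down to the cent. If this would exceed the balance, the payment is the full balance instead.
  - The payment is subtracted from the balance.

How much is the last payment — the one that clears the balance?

Payment period 1: opening $4,191.74; interest $41.91 → $4,233.65; payment $1,058.41; balance $3,175.24
Payment period 2: opening $3,175.24; interest $31.75 → $3,206.99; payment $1,068.99; balance $2,138.00
Payment period 3: opening $2,138.00; interest $21.38 → $2,159.38; payment $1,079.69; balance $1,079.69
Payment period 4: opening $1,079.69; interest $10.79 → $1,090.48; payment $1,090.48; balance $0.00

$1,090.48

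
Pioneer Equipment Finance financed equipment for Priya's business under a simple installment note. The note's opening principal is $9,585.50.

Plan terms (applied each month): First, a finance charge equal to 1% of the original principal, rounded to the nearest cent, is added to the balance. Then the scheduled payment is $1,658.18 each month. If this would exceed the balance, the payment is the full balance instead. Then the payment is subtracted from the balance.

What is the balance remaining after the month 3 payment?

$4,898.54

Month 1: opening $9,585.50; interest $95.86 → $9,681.36; payment $1,658.18; balance $8,023.18
Month 2: opening $8,023.18; interest $95.86 → $8,119.04; payment $1,658.18; balance $6,460.86
Month 3: opening $6,460.86; interest $95.86 → $6,556.72; payment $1,658.18; balance $4,898.54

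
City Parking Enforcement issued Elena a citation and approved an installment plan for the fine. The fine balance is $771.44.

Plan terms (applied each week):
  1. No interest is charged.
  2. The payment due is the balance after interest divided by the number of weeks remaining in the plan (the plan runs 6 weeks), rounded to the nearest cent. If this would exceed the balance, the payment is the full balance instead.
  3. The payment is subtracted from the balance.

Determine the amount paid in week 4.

Week 1: opening $771.44; payment $128.57; balance $642.87
Week 2: opening $642.87; payment $128.57; balance $514.30
Week 3: opening $514.30; payment $128.58; balance $385.72
Week 4: opening $385.72; payment $128.57; balance $257.15

$128.57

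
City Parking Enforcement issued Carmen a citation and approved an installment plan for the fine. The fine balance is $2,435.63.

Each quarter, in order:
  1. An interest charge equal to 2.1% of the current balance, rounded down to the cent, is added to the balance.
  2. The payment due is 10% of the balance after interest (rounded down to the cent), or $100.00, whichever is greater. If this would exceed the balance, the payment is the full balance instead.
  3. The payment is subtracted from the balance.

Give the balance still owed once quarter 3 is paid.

$1,889.80

Quarter 1: opening $2,435.63; interest $51.14 → $2,486.77; payment $248.67; balance $2,238.10
Quarter 2: opening $2,238.10; interest $47.00 → $2,285.10; payment $228.51; balance $2,056.59
Quarter 3: opening $2,056.59; interest $43.18 → $2,099.77; payment $209.97; balance $1,889.80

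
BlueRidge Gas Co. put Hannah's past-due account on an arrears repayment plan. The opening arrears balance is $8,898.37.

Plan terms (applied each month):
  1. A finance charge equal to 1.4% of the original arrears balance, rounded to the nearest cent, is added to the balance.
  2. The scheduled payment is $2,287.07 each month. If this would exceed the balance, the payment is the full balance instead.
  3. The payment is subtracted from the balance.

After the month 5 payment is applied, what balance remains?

$0.00

Month 1: opening $8,898.37; interest $124.58 → $9,022.95; payment $2,287.07; balance $6,735.88
Month 2: opening $6,735.88; interest $124.58 → $6,860.46; payment $2,287.07; balance $4,573.39
Month 3: opening $4,573.39; interest $124.58 → $4,697.97; payment $2,287.07; balance $2,410.90
Month 4: opening $2,410.90; interest $124.58 → $2,535.48; payment $2,287.07; balance $248.41
Month 5: opening $248.41; interest $124.58 → $372.99; payment $372.99; balance $0.00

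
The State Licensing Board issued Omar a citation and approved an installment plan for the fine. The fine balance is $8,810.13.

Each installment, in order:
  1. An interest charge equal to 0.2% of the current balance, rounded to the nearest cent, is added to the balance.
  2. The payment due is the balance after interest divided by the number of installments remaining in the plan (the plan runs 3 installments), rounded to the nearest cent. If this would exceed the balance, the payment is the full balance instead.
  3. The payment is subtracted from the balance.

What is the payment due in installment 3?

Installment 1: opening $8,810.13; interest $17.62 → $8,827.75; payment $2,942.58; balance $5,885.17
Installment 2: opening $5,885.17; interest $11.77 → $5,896.94; payment $2,948.47; balance $2,948.47
Installment 3: opening $2,948.47; interest $5.90 → $2,954.37; payment $2,954.37; balance $0.00

$2,954.37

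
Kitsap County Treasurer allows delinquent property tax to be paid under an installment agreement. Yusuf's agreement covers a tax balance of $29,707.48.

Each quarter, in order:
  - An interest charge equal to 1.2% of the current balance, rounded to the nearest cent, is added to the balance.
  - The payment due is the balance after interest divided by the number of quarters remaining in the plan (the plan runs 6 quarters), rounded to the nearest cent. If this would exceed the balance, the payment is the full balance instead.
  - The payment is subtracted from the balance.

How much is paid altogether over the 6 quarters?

$30,980.46

Quarter 1: opening $29,707.48; interest $356.49 → $30,063.97; payment $5,010.66; balance $25,053.31
Quarter 2: opening $25,053.31; interest $300.64 → $25,353.95; payment $5,070.79; balance $20,283.16
Quarter 3: opening $20,283.16; interest $243.40 → $20,526.56; payment $5,131.64; balance $15,394.92
Quarter 4: opening $15,394.92; interest $184.74 → $15,579.66; payment $5,193.22; balance $10,386.44
Quarter 5: opening $10,386.44; interest $124.64 → $10,511.08; payment $5,255.54; balance $5,255.54
Quarter 6: opening $5,255.54; interest $63.07 → $5,318.61; payment $5,318.61; balance $0.00
Total paid: $30,980.46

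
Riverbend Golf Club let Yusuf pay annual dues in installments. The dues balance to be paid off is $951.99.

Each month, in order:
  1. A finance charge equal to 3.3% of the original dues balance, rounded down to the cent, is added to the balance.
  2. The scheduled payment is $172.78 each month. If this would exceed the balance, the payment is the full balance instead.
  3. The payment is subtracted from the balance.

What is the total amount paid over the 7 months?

$1,171.86

Month 1: opening $951.99; interest $31.41 → $983.40; payment $172.78; balance $810.62
Month 2: opening $810.62; interest $31.41 → $842.03; payment $172.78; balance $669.25
Month 3: opening $669.25; interest $31.41 → $700.66; payment $172.78; balance $527.88
Month 4: opening $527.88; interest $31.41 → $559.29; payment $172.78; balance $386.51
Month 5: opening $386.51; interest $31.41 → $417.92; payment $172.78; balance $245.14
Month 6: opening $245.14; interest $31.41 → $276.55; payment $172.78; balance $103.77
Month 7: opening $103.77; interest $31.41 → $135.18; payment $135.18; balance $0.00
Total paid: $1,171.86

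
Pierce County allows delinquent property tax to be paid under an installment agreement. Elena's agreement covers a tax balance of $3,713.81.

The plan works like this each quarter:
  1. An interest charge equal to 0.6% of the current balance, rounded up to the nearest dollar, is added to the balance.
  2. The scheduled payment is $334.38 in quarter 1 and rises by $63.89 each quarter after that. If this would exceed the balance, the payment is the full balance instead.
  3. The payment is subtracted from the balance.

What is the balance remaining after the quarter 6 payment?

Quarter 1: opening $3,713.81; interest $23.00 → $3,736.81; payment $334.38; balance $3,402.43
Quarter 2: opening $3,402.43; interest $21.00 → $3,423.43; payment $398.27; balance $3,025.16
Quarter 3: opening $3,025.16; interest $19.00 → $3,044.16; payment $462.16; balance $2,582.00
Quarter 4: opening $2,582.00; interest $16.00 → $2,598.00; payment $526.05; balance $2,071.95
Quarter 5: opening $2,071.95; interest $13.00 → $2,084.95; payment $589.94; balance $1,495.01
Quarter 6: opening $1,495.01; interest $9.00 → $1,504.01; payment $653.83; balance $850.18

$850.18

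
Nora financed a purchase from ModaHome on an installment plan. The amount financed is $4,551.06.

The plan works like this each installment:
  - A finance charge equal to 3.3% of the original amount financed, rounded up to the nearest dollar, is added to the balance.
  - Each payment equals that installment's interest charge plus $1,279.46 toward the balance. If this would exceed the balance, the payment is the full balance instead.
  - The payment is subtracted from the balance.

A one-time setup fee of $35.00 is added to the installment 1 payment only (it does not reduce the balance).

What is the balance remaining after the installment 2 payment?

# | Opening | Interest | Payment | Fee | End bal
1 | $4,551.06 | $151.00 | $1,430.46 | $35.00 | $3,271.60
2 | $3,271.60 | $151.00 | $1,430.46 | — | $1,992.14

$1,992.14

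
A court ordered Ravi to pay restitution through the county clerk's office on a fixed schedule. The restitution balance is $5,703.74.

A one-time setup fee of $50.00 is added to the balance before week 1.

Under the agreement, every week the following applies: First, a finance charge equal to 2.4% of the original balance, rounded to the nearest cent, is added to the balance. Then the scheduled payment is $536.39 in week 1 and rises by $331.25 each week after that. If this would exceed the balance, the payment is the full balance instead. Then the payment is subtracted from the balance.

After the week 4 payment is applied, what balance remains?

Week 1: opening $5,753.74; interest $136.89 → $5,890.63; payment $536.39; balance $5,354.24
Week 2: opening $5,354.24; interest $136.89 → $5,491.13; payment $867.64; balance $4,623.49
Week 3: opening $4,623.49; interest $136.89 → $4,760.38; payment $1,198.89; balance $3,561.49
Week 4: opening $3,561.49; interest $136.89 → $3,698.38; payment $1,530.14; balance $2,168.24

$2,168.24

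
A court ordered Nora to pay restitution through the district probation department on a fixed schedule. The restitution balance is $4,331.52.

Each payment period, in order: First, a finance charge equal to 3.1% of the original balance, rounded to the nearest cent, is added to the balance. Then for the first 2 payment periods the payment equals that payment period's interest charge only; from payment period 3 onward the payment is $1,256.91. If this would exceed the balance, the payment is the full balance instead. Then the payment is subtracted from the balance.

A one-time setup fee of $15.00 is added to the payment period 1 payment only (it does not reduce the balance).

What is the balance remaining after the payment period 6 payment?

Payment period 1: $4,331.52 +$134.28 interest = $4,465.80; pay $134.28 (+ $15.00 fee) → $4,331.52
Payment period 2: $4,331.52 +$134.28 interest = $4,465.80; pay $134.28 → $4,331.52
Payment period 3: $4,331.52 +$134.28 interest = $4,465.80; pay $1,256.91 → $3,208.89
Payment period 4: $3,208.89 +$134.28 interest = $3,343.17; pay $1,256.91 → $2,086.26
Payment period 5: $2,086.26 +$134.28 interest = $2,220.54; pay $1,256.91 → $963.63
Payment period 6: $963.63 +$134.28 interest = $1,097.91; pay $1,097.91 → $0.00

$0.00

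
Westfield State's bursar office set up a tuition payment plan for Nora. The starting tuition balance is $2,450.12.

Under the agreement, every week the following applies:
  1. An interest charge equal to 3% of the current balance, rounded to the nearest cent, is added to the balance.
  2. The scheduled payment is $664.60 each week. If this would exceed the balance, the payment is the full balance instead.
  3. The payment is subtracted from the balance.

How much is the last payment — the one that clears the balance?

Week 1: opening $2,450.12; interest $73.50 → $2,523.62; payment $664.60; balance $1,859.02
Week 2: opening $1,859.02; interest $55.77 → $1,914.79; payment $664.60; balance $1,250.19
Week 3: opening $1,250.19; interest $37.51 → $1,287.70; payment $664.60; balance $623.10
Week 4: opening $623.10; interest $18.69 → $641.79; payment $641.79; balance $0.00

$641.79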